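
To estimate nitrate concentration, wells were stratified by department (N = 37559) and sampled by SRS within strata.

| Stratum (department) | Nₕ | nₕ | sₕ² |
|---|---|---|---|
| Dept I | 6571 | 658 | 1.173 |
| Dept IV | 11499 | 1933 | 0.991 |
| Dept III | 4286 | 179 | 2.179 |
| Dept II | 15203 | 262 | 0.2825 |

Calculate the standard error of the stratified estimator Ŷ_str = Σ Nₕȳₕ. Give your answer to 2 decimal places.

Var(Ŷ_str) = Σₕ Nₕ²(1 − fₕ)sₕ²/nₕ.
Dept I: 6571²·(1 − 658/6571)·1.173/658 = 69264.621.
Dept IV: 11499²·(1 − 1933/11499)·0.991/1933 = 56393.916.
Dept III: 4286²·(1 − 179/4286)·2.179/179 = 214279.72.
Dept II: 15203²·(1 − 262/15203)·0.2825/262 = 244921.06.
Sum = 584859.32.
SE = √(584859.32) = 764.76.

764.76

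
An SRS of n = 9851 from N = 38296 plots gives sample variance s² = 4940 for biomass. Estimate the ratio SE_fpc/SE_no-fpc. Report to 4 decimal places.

0.8618

f = n/N = 9851/38296 = 0.25723313.
SE_no-fpc = √(s²/n) = 0.70814683; SE_fpc = √((1−f)s²/n) = 0.61030872.
Ratio = √(1−f) = 0.86183924.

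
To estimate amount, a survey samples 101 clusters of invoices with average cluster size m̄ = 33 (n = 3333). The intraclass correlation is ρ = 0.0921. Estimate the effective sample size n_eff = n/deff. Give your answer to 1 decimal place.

844.4

deff = 1 + (33 − 1)·0.0921 = 1 + 2.9472 = 3.9472.
n_eff = 3333 / 3.9472 = 844.4.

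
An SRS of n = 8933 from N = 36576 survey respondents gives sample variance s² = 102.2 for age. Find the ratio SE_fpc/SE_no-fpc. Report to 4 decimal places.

0.8693

f = n/N = 8933/36576 = 0.24423119.
SE_no-fpc = √(s²/n) = 0.10696133; SE_fpc = √((1−f)s²/n) = 0.092986792.
Ratio = √(1−f) = 0.86934965.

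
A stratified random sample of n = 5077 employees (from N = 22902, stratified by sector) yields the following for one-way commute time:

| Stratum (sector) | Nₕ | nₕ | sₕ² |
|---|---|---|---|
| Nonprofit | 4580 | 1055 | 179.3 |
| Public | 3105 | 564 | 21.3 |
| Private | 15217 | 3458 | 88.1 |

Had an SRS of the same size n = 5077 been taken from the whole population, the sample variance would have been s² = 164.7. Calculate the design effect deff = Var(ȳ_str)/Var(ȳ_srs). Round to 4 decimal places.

0.5739

Var(ȳ_str) = Σ Wₕ²(1−fₕ)sₕ²/nₕ with Wₕ = Nₕ/22902:
  Nonprofit: (4580/22902)²·(1−1055/4580)·179.3/1055 = 0.0052312516
  Public: (3105/22902)²·(1−564/3105)·21.3/564 = 5.6809367 × 10^-4
  Private: (15217/22902)²·(1−3458/15217)·88.1/3458 = 0.008691676
  → Var(ȳ_str) = 0.014491021.
Var(ȳ_srs) = (1 − 5077/22902)·164.7/5077 = 0.025248906.
deff = 0.014491021 / 0.025248906 = 0.5739.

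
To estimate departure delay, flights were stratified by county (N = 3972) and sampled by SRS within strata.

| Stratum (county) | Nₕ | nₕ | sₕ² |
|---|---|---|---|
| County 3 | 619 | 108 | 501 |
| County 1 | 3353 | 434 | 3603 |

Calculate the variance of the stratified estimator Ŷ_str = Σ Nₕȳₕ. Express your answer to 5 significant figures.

Var(Ŷ_str) = Σₕ Nₕ²(1 − fₕ)sₕ²/nₕ.
County 3: 619²·(1 − 108/619)·501/108 = 1.4673223 × 10^6.
County 1: 3353²·(1 − 434/3353)·3603/434 = 8.1253519 × 10^7.
Sum = 8.2720841 × 10^7.

8.2721 × 10^7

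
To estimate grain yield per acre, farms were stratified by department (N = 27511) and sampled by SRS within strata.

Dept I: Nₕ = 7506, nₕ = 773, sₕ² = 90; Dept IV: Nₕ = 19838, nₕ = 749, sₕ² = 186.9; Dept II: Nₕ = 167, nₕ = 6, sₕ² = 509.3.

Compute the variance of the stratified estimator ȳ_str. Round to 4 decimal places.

Var(ȳ_str) = Σₕ Wₕ²(1 − fₕ)sₕ²/nₕ with Wₕ = Nₕ/N, N = 27511.
Dept I: Wₕ = 0.27283632; term = 0.27283632²·(1 − 0.10298428)·90/773 = 0.0077744099.
Dept IV: Wₕ = 0.72109338; term = 0.72109338²·(1 − 0.03775582)·186.9/749 = 0.12485208.
Dept II: Wₕ = 0.00607030; term = 0.00607030²·(1 − 0.03592814)·509.3/6 = 0.0030154492.
Sum = 0.13564194.

0.1356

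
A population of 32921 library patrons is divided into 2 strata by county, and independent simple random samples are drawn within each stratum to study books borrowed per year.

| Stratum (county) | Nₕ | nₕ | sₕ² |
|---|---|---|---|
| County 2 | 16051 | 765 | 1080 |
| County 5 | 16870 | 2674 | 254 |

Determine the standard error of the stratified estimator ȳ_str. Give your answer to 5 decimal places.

0.58360

Var(ȳ_str) = Σₕ Wₕ²(1 − fₕ)sₕ²/nₕ with Wₕ = Nₕ/N, N = 32921.
County 2: Wₕ = 0.48756113; term = 0.48756113²·(1 − 0.04766058)·1080/765 = 0.31960402.
County 5: Wₕ = 0.51243887; term = 0.51243887²·(1 − 0.15850622)·254/2674 = 0.020989754.
Sum = 0.34059377.
SE = √(0.34059377) = 0.58360.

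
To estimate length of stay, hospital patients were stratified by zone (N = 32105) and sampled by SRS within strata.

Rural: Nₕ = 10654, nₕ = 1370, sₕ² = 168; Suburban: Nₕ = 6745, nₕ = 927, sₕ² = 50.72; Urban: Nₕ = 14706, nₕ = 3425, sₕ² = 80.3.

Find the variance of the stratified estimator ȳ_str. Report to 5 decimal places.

Var(ȳ_str) = Σₕ Wₕ²(1 − fₕ)sₕ²/nₕ with Wₕ = Nₕ/N, N = 32105.
Rural: Wₕ = 0.33184862; term = 0.33184862²·(1 − 0.12859020)·168/1370 = 0.011767689.
Suburban: Wₕ = 0.21009189; term = 0.21009189²·(1 − 0.13743514)·50.72/927 = 0.0020830986.
Urban: Wₕ = 0.45805949; term = 0.45805949²·(1 − 0.23289814)·80.3/3425 = 0.0037735645.
Sum = 0.017624352.

0.01762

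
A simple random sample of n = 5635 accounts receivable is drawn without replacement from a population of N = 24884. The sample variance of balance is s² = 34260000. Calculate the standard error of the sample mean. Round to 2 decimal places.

Under SRS without replacement, Var(ȳ) = (1 − f)·s²/n with f = n/N = 5635/24884 = 0.22645073.
Var(ȳ) = (1 − 0.22645073)·34260000/5635 = 0.77354927·6079.858 = 4703.0697.
SE(ȳ) = √(4703.0697) = 68.58.

68.58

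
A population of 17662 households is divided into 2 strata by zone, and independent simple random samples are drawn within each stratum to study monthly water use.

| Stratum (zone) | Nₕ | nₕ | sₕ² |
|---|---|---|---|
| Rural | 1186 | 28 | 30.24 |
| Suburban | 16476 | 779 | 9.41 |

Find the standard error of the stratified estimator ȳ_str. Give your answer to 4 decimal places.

0.1215

Var(ȳ_str) = Σₕ Wₕ²(1 − fₕ)sₕ²/nₕ with Wₕ = Nₕ/N, N = 17662.
Rural: Wₕ = 0.06714981; term = 0.06714981²·(1 − 0.02360877)·30.24/28 = 0.0047548546.
Suburban: Wₕ = 0.93285019; term = 0.93285019²·(1 − 0.04728089)·9.41/779 = 0.010014767.
Sum = 0.014769622.
SE = √(0.014769622) = 0.1215.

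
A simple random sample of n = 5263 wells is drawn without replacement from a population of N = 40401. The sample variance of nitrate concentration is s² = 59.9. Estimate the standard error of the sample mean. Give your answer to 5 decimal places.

0.09949

Under SRS without replacement, Var(ȳ) = (1 − f)·s²/n with f = n/N = 5263/40401 = 0.13026905.
Var(ȳ) = (1 − 0.13026905)·59.9/5263 = 0.86973095·0.011381341 = 0.0098987049.
SE(ȳ) = √(0.0098987049) = 0.09949.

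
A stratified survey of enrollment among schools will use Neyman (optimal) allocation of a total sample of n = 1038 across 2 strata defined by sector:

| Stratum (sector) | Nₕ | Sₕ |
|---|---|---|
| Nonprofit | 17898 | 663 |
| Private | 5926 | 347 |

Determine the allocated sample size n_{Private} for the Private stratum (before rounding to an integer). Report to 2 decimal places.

Neyman allocation: nₕ = n·NₕSₕ / Σⱼ NⱼSⱼ.
Σ NⱼSⱼ = 17898·663 + 5926·347 = 1.3922696 × 10^7.
n_{Private} = 1038·5926·347 / (1.3922696 × 10^7) = 153.31.

153.31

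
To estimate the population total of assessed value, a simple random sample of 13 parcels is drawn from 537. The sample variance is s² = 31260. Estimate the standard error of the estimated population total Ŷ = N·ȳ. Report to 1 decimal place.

26012.1

Var(Ŷ) = N²·Var(ȳ) = N²·(1 − n/N)·s²/n.
f = 13/537 = 0.02420857; Var(ȳ) = 0.97579143·31260/13 = 2346.4031.
Var(Ŷ) = 537² · 2346.4031 = 6.7662992 × 10^8.
SE(Ŷ) = √(6.7662992 × 10^8) = 26012.1.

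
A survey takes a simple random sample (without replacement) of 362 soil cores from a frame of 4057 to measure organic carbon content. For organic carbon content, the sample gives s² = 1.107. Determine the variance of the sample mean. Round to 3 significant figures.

Under SRS without replacement, Var(ȳ) = (1 − f)·s²/n with f = n/N = 362/4057 = 0.08922849.
Var(ȳ) = (1 − 0.08922849)·1.107/362 = 0.91077151·0.003058011 = 0.0027851493.

0.00279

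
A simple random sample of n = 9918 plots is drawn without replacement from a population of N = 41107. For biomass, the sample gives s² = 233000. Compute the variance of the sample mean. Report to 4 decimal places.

Under SRS without replacement, Var(ȳ) = (1 − f)·s²/n with f = n/N = 9918/41107 = 0.24127278.
Var(ȳ) = (1 − 0.24127278)·233000/9918 = 0.75872722·23.49264 = 17.824505.

17.8245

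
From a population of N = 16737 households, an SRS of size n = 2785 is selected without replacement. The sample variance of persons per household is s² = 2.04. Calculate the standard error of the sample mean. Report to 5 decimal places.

0.02471

Under SRS without replacement, Var(ȳ) = (1 − f)·s²/n with f = n/N = 2785/16737 = 0.16639780.
Var(ȳ) = (1 − 0.16639780)·2.04/2785 = 0.83360220·7.3249551 × 10^-4 = 6.1060987 × 10^-4.
SE(ȳ) = √(6.1060987 × 10^-4) = 0.02471.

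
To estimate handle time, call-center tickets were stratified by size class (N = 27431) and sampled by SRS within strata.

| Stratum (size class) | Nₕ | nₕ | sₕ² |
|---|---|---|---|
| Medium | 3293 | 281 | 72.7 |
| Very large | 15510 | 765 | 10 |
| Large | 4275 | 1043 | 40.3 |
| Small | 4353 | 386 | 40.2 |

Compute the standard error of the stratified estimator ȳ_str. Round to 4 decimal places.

Var(ȳ_str) = Σₕ Wₕ²(1 − fₕ)sₕ²/nₕ with Wₕ = Nₕ/N, N = 27431.
Medium: Wₕ = 0.12004666; term = 0.12004666²·(1 − 0.08533252)·72.7/281 = 0.0034102915.
Very large: Wₕ = 0.56541869; term = 0.56541869²·(1 − 0.04932302)·10/765 = 0.0039729387.
Large: Wₕ = 0.15584558; term = 0.15584558²·(1 − 0.24397661)·40.3/1043 = 7.0948779 × 10^-4.
Small: Wₕ = 0.15868907; term = 0.15868907²·(1 − 0.08867448)·40.2/386 = 0.0023900464.
Sum = 0.010482764.
SE = √(0.010482764) = 0.1024.

0.1024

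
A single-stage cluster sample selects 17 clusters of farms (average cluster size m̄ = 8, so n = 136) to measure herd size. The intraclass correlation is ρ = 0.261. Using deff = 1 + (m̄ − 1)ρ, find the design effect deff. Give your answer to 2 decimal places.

deff = 1 + (8 − 1)·0.261 = 1 + 1.827 = 2.827.

2.83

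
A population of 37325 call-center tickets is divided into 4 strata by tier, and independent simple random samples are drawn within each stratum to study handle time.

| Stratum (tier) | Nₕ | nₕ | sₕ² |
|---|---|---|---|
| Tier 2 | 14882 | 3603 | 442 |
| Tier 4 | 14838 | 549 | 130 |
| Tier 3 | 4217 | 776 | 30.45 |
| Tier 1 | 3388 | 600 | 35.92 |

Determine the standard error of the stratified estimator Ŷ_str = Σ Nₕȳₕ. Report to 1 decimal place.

8481.3

Var(Ŷ_str) = Σₕ Nₕ²(1 − fₕ)sₕ²/nₕ.
Tier 2: 14882²·(1 − 3603/14882)·442/3603 = 2.0591591 × 10^7.
Tier 4: 14838²·(1 − 549/14838)·130/549 = 5.0205143 × 10^7.
Tier 3: 4217²·(1 − 776/4217)·30.45/776 = 569395.26.
Tier 1: 3388²·(1 − 600/3388)·35.92/600 = 565485.21.
Sum = 7.1931614 × 10^7.
SE = √(7.1931614 × 10^7) = 8481.3.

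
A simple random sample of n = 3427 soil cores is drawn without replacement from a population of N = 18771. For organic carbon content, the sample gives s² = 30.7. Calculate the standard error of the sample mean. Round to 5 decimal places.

Under SRS without replacement, Var(ȳ) = (1 − f)·s²/n with f = n/N = 3427/18771 = 0.18256886.
Var(ȳ) = (1 − 0.18256886)·30.7/3427 = 0.81743114·0.0089582725 = 0.007322771.
SE(ȳ) = √(0.007322771) = 0.08557.

0.08557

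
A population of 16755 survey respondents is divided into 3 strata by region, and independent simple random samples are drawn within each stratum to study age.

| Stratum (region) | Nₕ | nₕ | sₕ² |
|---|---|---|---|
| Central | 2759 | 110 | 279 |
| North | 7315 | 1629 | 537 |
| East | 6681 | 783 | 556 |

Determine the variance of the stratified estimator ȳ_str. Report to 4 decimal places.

Var(ȳ_str) = Σₕ Wₕ²(1 − fₕ)sₕ²/nₕ with Wₕ = Nₕ/N, N = 16755.
Central: Wₕ = 0.16466726; term = 0.16466726²·(1 − 0.03986952)·279/110 = 0.066032283.
North: Wₕ = 0.43658609; term = 0.43658609²·(1 − 0.22269310)·537/1629 = 0.04884111.
East: Wₕ = 0.39874664; term = 0.39874664²·(1 − 0.11719802)·556/783 = 0.099671365.
Sum = 0.21454476.

0.2145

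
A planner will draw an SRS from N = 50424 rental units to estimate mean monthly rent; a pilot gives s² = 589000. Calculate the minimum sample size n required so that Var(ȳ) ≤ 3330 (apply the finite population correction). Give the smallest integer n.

177

Without fpc, n₀ = s²/D = 589000/3330 = 176.8769.
With fpc, (1 − n/N)·s²/n ≤ D requires n ≥ n₀/(1 + n₀/N) = 176.8769/(1 + 176.8769/50424) = 176.2586.
Rounding up, n = 177.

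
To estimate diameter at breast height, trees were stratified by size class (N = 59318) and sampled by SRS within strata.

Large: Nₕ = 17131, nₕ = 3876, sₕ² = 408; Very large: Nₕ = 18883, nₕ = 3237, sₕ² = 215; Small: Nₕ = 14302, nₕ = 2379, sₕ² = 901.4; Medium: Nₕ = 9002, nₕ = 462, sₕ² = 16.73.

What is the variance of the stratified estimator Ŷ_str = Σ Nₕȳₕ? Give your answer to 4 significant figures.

1.109 × 10^8

Var(Ŷ_str) = Σₕ Nₕ²(1 − fₕ)sₕ²/nₕ.
Large: 17131²·(1 − 3876/17131)·408/3876 = 2.3902253 × 10^7.
Very large: 18883²·(1 − 3237/18883)·215/3237 = 1.9623211 × 10^7.
Small: 14302²·(1 − 2379/14302)·901.4/2379 = 6.4610846 × 10^7.
Medium: 9002²·(1 − 462/9002)·16.73/462 = 2.7838821 × 10^6.
Sum = 1.1092019 × 10^8.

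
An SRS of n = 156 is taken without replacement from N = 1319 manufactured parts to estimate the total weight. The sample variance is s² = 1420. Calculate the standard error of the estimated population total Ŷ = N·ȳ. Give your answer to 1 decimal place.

Var(Ŷ) = N²·Var(ȳ) = N²·(1 − n/N)·s²/n.
f = 156/1319 = 0.11827142; Var(ȳ) = 0.88172858·1420/156 = 8.0259909.
Var(Ŷ) = 1319² · 8.0259909 = 1.3963306 × 10^7.
SE(Ŷ) = √(1.3963306 × 10^7) = 3736.8.

3736.8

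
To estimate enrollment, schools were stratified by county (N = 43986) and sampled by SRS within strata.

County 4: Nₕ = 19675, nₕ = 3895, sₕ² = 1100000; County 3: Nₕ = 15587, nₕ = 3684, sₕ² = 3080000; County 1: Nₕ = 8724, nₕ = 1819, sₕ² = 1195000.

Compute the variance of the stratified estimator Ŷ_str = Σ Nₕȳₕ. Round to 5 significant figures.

Var(Ŷ_str) = Σₕ Nₕ²(1 − fₕ)sₕ²/nₕ.
County 4: 19675²·(1 − 3895/19675)·1100000/3895 = 8.7681297 × 10^10.
County 3: 15587²·(1 − 3684/15587)·3080000/3684 = 1.5511367 × 10^11.
County 1: 8724²·(1 − 1819/8724)·1195000/1819 = 3.9574419 × 10^10.
Sum = 2.8236939 × 10^11.

2.8237 × 10^11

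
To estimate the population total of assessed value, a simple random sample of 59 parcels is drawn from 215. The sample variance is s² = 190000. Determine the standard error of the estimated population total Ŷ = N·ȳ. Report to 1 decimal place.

10392.8

Var(Ŷ) = N²·Var(ȳ) = N²·(1 − n/N)·s²/n.
f = 59/215 = 0.27441860; Var(ȳ) = 0.72558140·190000/59 = 2336.6181.
Var(Ŷ) = 215² · 2336.6181 = 1.0801017 × 10^8.
SE(Ŷ) = √(1.0801017 × 10^8) = 10392.8.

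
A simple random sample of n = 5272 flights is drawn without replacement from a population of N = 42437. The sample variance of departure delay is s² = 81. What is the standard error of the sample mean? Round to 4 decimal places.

Under SRS without replacement, Var(ȳ) = (1 − f)·s²/n with f = n/N = 5272/42437 = 0.12423121.
Var(ȳ) = (1 − 0.12423121)·81/5272 = 0.87576879·0.015364188 = 0.013455476.
SE(ȳ) = √(0.013455476) = 0.1160.

0.1160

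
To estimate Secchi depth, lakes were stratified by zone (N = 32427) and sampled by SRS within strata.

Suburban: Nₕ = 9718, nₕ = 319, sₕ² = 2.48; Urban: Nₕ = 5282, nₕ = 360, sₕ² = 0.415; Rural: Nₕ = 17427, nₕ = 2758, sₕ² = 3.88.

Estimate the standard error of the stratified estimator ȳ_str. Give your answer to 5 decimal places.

Var(ȳ_str) = Σₕ Wₕ²(1 − fₕ)sₕ²/nₕ with Wₕ = Nₕ/N, N = 32427.
Suburban: Wₕ = 0.29968853; term = 0.29968853²·(1 − 0.03282568)·2.48/319 = 6.7531438 × 10^-4.
Urban: Wₕ = 0.16288895; term = 0.16288895²·(1 − 0.06815600)·0.415/360 = 2.8501785 × 10^-5.
Rural: Wₕ = 0.53742252; term = 0.53742252²·(1 − 0.15826017)·3.88/2758 = 3.420165 × 10^-4.
Sum = 0.0010458327.
SE = √(0.0010458327) = 0.03234.

0.03234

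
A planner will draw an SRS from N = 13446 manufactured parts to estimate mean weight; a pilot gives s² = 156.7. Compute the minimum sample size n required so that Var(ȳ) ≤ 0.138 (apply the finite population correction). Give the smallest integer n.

1048

Without fpc, n₀ = s²/D = 156.7/0.138 = 1135.5072.
With fpc, (1 − n/N)·s²/n ≤ D requires n ≥ n₀/(1 + n₀/N) = 1135.5072/(1 + 1135.5072/13446) = 1047.0817.
Rounding up, n = 1048.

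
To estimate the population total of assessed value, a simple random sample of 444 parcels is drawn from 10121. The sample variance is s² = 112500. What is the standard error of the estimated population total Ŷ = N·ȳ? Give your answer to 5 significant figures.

Var(Ŷ) = N²·Var(ȳ) = N²·(1 − n/N)·s²/n.
f = 444/10121 = 0.04386918; Var(ȳ) = 0.95613082·112500/444 = 242.26288.
Var(Ŷ) = 10121² · 242.26288 = 2.4816111 × 10^10.
SE(Ŷ) = √(2.4816111 × 10^10) = 157530.

157530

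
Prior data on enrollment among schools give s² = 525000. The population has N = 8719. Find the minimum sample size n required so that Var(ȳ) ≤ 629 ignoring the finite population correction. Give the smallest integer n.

835

Without fpc, n₀ = s²/D = 525000/629 = 834.6582.
Rounding up, n = 835.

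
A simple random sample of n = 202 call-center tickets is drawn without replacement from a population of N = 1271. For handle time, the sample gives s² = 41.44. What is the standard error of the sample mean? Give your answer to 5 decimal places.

Under SRS without replacement, Var(ȳ) = (1 − f)·s²/n with f = n/N = 202/1271 = 0.15892998.
Var(ȳ) = (1 − 0.15892998)·41.44/202 = 0.84107002·0.20514851 = 0.17254427.
SE(ȳ) = √(0.17254427) = 0.41538.

0.41538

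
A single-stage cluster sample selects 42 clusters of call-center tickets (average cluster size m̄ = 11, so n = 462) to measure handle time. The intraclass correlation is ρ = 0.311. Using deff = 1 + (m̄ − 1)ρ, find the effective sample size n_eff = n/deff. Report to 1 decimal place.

112.4

deff = 1 + (11 − 1)·0.311 = 1 + 3.11 = 4.11.
n_eff = 462 / 4.11 = 112.4.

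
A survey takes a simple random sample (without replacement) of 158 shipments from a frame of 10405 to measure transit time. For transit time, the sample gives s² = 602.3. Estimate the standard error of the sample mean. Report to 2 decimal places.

1.94

Under SRS without replacement, Var(ȳ) = (1 − f)·s²/n with f = n/N = 158/10405 = 0.01518501.
Var(ȳ) = (1 − 0.01518501)·602.3/158 = 0.98481499·3.8120253 = 3.7541397.
SE(ȳ) = √(3.7541397) = 1.94.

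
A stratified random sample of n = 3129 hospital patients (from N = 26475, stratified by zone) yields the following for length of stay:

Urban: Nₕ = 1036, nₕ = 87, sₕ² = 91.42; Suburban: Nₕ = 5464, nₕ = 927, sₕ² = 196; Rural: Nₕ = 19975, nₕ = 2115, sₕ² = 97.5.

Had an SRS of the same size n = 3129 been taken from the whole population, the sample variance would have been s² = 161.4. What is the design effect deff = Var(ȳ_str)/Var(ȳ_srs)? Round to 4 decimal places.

Var(ȳ_str) = Σ Wₕ²(1−fₕ)sₕ²/nₕ with Wₕ = Nₕ/26475:
  Urban: (1036/26475)²·(1−87/1036)·91.42/87 = 0.0014739271
  Suburban: (5464/26475)²·(1−927/5464)·196/927 = 0.0074779726
  Rural: (19975/26475)²·(1−2115/19975)·97.5/2115 = 0.023463379
  → Var(ȳ_str) = 0.032415279.
Var(ȳ_srs) = (1 − 3129/26475)·161.4/3129 = 0.045485658.
deff = 0.032415279 / 0.045485658 = 0.7126.

0.7126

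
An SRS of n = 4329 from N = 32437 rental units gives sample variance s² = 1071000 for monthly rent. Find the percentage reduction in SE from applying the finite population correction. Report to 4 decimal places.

f = n/N = 4329/32437 = 0.13345870.
SE_no-fpc = √(s²/n) = 15.728994; SE_fpc = √((1−f)s²/n) = 14.641837.
Ratio = √(1−f) = 0.93088200. Reduction = 100·(1 − 0.93088200) = 6.9118%.

6.9118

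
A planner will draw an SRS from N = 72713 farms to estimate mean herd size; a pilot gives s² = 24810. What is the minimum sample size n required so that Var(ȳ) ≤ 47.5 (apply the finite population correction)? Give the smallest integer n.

Without fpc, n₀ = s²/D = 24810/47.5 = 522.3158.
With fpc, (1 − n/N)·s²/n ≤ D requires n ≥ n₀/(1 + n₀/N) = 522.3158/(1 + 522.3158/72713) = 518.5906.
Rounding up, n = 519.

519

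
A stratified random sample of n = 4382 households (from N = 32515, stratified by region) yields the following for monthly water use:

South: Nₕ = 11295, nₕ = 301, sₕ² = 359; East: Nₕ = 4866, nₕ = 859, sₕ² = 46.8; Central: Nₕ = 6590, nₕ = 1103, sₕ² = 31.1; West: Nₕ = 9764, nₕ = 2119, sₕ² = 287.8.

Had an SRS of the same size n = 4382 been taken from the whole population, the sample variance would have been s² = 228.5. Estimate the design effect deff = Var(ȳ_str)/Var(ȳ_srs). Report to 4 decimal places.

3.3612

Var(ȳ_str) = Σ Wₕ²(1−fₕ)sₕ²/nₕ with Wₕ = Nₕ/32515:
  South: (11295/32515)²·(1−301/11295)·359/301 = 0.14008847
  East: (4866/32515)²·(1−859/4866)·46.8/859 = 0.001004793
  Central: (6590/32515)²·(1−1103/6590)·31.1/1103 = 9.6435677 × 10^-4
  West: (9764/32515)²·(1−2119/9764)·287.8/2119 = 0.0095895356
  → Var(ȳ_str) = 0.15164716.
Var(ȳ_srs) = (1 − 4382/32515)·228.5/4382 = 0.045117613.
deff = 0.15164716 / 0.045117613 = 3.3612.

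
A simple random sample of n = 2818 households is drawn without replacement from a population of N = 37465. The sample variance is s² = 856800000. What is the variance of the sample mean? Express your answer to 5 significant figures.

Under SRS without replacement, Var(ȳ) = (1 − f)·s²/n with f = n/N = 2818/37465 = 0.07521687.
Var(ȳ) = (1 − 0.07521687)·856800000/2818 = 0.92478313·304045.42 = 281176.08.

281180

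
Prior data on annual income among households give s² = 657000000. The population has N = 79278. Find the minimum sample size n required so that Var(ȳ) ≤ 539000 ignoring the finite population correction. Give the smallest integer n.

1219

Without fpc, n₀ = s²/D = 657000000/539000 = 1218.9239.
Rounding up, n = 1219.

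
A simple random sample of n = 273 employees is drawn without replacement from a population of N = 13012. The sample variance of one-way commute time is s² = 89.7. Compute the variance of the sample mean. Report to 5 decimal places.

Under SRS without replacement, Var(ȳ) = (1 − f)·s²/n with f = n/N = 273/13012 = 0.02098063.
Var(ȳ) = (1 − 0.02098063)·89.7/273 = 0.97901937·0.32857143 = 0.32167779.

0.32168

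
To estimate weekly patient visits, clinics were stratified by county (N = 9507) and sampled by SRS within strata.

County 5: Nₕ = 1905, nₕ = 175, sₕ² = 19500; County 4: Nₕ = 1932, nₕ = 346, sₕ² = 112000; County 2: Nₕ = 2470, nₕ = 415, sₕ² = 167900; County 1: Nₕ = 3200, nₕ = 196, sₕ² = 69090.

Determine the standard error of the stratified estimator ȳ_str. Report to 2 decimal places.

Var(ȳ_str) = Σₕ Wₕ²(1 − fₕ)sₕ²/nₕ with Wₕ = Nₕ/N, N = 9507.
County 5: Wₕ = 0.20037867; term = 0.20037867²·(1 − 0.09186352)·19500/175 = 4.0630359.
County 4: Wₕ = 0.20321868; term = 0.20321868²·(1 − 0.17908903)·112000/346 = 10.974007.
County 2: Wₕ = 0.25980856; term = 0.25980856²·(1 − 0.16801619)·167900/415 = 22.72084.
County 1: Wₕ = 0.33659409; term = 0.33659409²·(1 − 0.06125000)·69090/196 = 37.49057.
Sum = 75.248453.
SE = √(75.248453) = 8.67.

8.67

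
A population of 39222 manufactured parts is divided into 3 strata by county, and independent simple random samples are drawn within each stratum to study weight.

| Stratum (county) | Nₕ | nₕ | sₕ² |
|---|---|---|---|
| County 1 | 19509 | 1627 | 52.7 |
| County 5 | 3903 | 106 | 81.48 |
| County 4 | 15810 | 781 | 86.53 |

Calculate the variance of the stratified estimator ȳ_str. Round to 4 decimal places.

Var(ȳ_str) = Σₕ Wₕ²(1 − fₕ)sₕ²/nₕ with Wₕ = Nₕ/N, N = 39222.
County 1: Wₕ = 0.49739942; term = 0.49739942²·(1 − 0.08339741)·52.7/1627 = 0.0073453871.
County 5: Wₕ = 0.09951048; term = 0.09951048²·(1 − 0.02715860)·81.48/106 = 0.0074049961.
County 4: Wₕ = 0.40309010; term = 0.40309010²·(1 − 0.04939911)·86.53/781 = 0.017112685.
Sum = 0.031863068.

0.0319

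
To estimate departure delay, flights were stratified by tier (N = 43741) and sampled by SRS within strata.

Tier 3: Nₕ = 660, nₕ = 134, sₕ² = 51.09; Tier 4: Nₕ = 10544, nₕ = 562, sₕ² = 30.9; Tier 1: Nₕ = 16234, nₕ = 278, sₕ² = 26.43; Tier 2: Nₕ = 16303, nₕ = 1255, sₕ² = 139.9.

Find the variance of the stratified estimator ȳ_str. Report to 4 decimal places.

Var(ȳ_str) = Σₕ Wₕ²(1 − fₕ)sₕ²/nₕ with Wₕ = Nₕ/N, N = 43741.
Tier 3: Wₕ = 0.01508882; term = 0.01508882²·(1 − 0.20303030)·51.09/134 = 6.9180448 × 10^-5.
Tier 4: Wₕ = 0.24105530; term = 0.24105530²·(1 − 0.05330046)·30.9/562 = 0.0030245984.
Tier 1: Wₕ = 0.37113921; term = 0.37113921²·(1 − 0.01712455)·26.43/278 = 0.012871362.
Tier 2: Wₕ = 0.37271667; term = 0.37271667²·(1 − 0.07697970)·139.9/1255 = 0.014293641.
Sum = 0.030258782.

0.0303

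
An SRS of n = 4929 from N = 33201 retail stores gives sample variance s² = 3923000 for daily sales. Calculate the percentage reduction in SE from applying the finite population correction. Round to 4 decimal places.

f = n/N = 4929/33201 = 0.14845938.
SE_no-fpc = √(s²/n) = 28.211732; SE_fpc = √((1−f)s²/n) = 26.033492.
Ratio = √(1−f) = 0.92278958. Reduction = 100·(1 − 0.92278958) = 7.7210%.

7.7210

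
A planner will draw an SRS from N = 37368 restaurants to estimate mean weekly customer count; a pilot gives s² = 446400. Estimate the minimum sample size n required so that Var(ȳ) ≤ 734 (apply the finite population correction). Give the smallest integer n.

Without fpc, n₀ = s²/D = 446400/734 = 608.1744.
With fpc, (1 − n/N)·s²/n ≤ D requires n ≥ n₀/(1 + n₀/N) = 608.1744/(1 + 608.1744/37368) = 598.4347.
Rounding up, n = 599.

599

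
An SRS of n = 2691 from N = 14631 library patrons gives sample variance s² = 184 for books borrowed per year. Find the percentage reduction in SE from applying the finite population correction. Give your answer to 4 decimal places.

9.6631

f = n/N = 2691/14631 = 0.18392454.
SE_no-fpc = √(s²/n) = 0.26148818; SE_fpc = √((1−f)s²/n) = 0.2362203.
Ratio = √(1−f) = 0.90336895. Reduction = 100·(1 − 0.90336895) = 9.6631%.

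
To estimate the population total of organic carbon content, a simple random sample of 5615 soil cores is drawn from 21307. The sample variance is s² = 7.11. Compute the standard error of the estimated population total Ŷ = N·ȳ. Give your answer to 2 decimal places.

650.67

Var(Ŷ) = N²·Var(ȳ) = N²·(1 − n/N)·s²/n.
f = 5615/21307 = 0.26352842; Var(ȳ) = 0.73647158·7.11/5615 = 9.3255796 × 10^-4.
Var(Ŷ) = 21307² · (9.3255796 × 10^-4) = 423370.36.
SE(Ŷ) = √(423370.36) = 650.67.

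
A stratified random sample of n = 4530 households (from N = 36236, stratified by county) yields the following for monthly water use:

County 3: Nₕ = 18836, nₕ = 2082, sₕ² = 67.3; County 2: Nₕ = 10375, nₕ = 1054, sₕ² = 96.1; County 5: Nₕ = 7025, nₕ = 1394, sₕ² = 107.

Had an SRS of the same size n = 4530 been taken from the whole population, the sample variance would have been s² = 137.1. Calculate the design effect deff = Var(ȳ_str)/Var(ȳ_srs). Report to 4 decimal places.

Var(ȳ_str) = Σ Wₕ²(1−fₕ)sₕ²/nₕ with Wₕ = Nₕ/36236:
  County 3: (18836/36236)²·(1−2082/18836)·67.3/2082 = 0.0077689268
  County 2: (10375/36236)²·(1−1054/10375)·96.1/1054 = 0.0067151062
  County 5: (7025/36236)²·(1−1394/7025)·107/1394 = 0.00231245
  → Var(ȳ_str) = 0.016796483.
Var(ȳ_srs) = (1 − 4530/36236)·137.1/4530 = 0.02648137.
deff = 0.016796483 / 0.02648137 = 0.6343.

0.6343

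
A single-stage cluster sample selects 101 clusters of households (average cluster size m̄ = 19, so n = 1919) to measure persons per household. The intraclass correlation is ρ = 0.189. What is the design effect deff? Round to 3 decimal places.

4.402

deff = 1 + (19 − 1)·0.189 = 1 + 3.402 = 4.402.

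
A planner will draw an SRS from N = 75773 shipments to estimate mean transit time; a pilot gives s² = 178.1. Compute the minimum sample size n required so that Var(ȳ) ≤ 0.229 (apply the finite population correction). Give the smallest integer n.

770

Without fpc, n₀ = s²/D = 178.1/0.229 = 777.7293.
With fpc, (1 − n/N)·s²/n ≤ D requires n ≥ n₀/(1 + n₀/N) = 777.7293/(1 + 777.7293/75773) = 769.8278.
Rounding up, n = 770.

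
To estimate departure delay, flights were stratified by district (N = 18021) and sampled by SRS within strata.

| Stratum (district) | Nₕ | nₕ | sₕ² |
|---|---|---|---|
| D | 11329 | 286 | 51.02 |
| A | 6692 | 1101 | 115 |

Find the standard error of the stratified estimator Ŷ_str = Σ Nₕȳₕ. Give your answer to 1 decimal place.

Var(Ŷ_str) = Σₕ Nₕ²(1 − fₕ)sₕ²/nₕ.
D: 11329²·(1 − 286/11329)·51.02/286 = 2.2317887 × 10^7.
A: 6692²·(1 − 1101/6692)·115/1101 = 3.9080125 × 10^6.
Sum = 2.62259 × 10^7.
SE = √(2.62259 × 10^7) = 5121.1.

5121.1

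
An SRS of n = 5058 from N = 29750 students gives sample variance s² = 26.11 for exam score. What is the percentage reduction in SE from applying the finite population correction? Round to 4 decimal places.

8.8966

f = n/N = 5058/29750 = 0.17001681.
SE_no-fpc = √(s²/n) = 0.071847891; SE_fpc = √((1−f)s²/n) = 0.065455881.
Ratio = √(1−f) = 0.91103413. Reduction = 100·(1 − 0.91103413) = 8.8966%.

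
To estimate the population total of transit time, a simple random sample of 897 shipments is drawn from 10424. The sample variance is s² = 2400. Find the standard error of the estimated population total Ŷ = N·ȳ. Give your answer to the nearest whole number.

Var(Ŷ) = N²·Var(ȳ) = N²·(1 − n/N)·s²/n.
f = 897/10424 = 0.08605142; Var(ȳ) = 0.91394858·2400/897 = 2.4453474.
Var(Ŷ) = 10424² · 2.4453474 = 2.657109 × 10^8.
SE(Ŷ) = √(2.657109 × 10^8) = 16301.

16301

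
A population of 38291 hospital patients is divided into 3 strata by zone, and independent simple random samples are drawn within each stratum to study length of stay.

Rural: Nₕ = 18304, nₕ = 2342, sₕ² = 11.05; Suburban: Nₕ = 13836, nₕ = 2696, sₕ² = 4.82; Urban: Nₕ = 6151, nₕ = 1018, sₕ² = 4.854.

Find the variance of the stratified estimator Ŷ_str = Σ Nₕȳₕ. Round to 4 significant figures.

Var(Ŷ_str) = Σₕ Nₕ²(1 − fₕ)sₕ²/nₕ.
Rural: 18304²·(1 − 2342/18304)·11.05/2342 = 1.3785061 × 10^6.
Suburban: 13836²·(1 − 2696/13836)·4.82/2696 = 275564.26.
Urban: 6151²·(1 − 1018/6151)·4.854/1018 = 150545.92.
Sum = 1.8046163 × 10^6.

1.805 × 10^6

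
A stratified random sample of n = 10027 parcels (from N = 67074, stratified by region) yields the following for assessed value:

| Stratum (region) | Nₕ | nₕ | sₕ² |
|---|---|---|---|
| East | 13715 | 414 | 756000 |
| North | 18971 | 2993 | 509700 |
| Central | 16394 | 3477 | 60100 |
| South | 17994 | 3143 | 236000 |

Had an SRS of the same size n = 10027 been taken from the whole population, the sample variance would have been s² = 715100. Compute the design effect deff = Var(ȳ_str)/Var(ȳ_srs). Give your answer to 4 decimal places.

Var(ȳ_str) = Σ Wₕ²(1−fₕ)sₕ²/nₕ with Wₕ = Nₕ/67074:
  East: (13715/67074)²·(1−414/13715)·756000/414 = 74.044558
  North: (18971/67074)²·(1−2993/18971)·509700/2993 = 11.473929
  Central: (16394/67074)²·(1−3477/16394)·60100/3477 = 0.81359441
  South: (17994/67074)²·(1−3143/17994)·236000/3143 = 4.4600797
  → Var(ȳ_str) = 90.792161.
Var(ȳ_srs) = (1 − 10027/67074)·715100/10027 = 60.656084.
deff = 90.792161 / 60.656084 = 1.4968.

1.4968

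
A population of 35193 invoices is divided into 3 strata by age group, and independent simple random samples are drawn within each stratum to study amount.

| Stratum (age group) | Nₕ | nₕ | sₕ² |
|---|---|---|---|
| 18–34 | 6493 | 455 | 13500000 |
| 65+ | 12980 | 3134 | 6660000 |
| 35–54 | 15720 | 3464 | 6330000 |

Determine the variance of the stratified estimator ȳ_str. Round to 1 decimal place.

Var(ȳ_str) = Σₕ Wₕ²(1 − fₕ)sₕ²/nₕ with Wₕ = Nₕ/N, N = 35193.
18–34: Wₕ = 0.18449692; term = 0.18449692²·(1 − 0.07007547)·13500000/455 = 939.17885.
65+: Wₕ = 0.36882335; term = 0.36882335²·(1 − 0.24144838)·6660000/3134 = 219.27907.
35–54: Wₕ = 0.44667974; term = 0.44667974²·(1 − 0.22035623)·6330000/3464 = 284.25921.
Sum = 1442.7171.

1442.7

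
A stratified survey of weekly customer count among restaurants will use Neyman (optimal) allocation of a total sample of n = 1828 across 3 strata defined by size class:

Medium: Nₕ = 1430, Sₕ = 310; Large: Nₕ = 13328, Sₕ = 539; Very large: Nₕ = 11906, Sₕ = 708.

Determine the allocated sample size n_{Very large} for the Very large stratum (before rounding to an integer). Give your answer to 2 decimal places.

Neyman allocation: nₕ = n·NₕSₕ / Σⱼ NⱼSⱼ.
Σ NⱼSⱼ = 1430·310 + 13328·539 + 11906·708 = 1.605654 × 10^7.
n_{Very large} = 1828·11906·708 / (1.605654 × 10^7) = 959.67.

959.67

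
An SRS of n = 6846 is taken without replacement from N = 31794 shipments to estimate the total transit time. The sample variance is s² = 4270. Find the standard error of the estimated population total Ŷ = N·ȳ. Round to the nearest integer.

Var(Ŷ) = N²·Var(ȳ) = N²·(1 − n/N)·s²/n.
f = 6846/31794 = 0.21532365; Var(ȳ) = 0.78467635·4270/6846 = 0.48941981.
Var(Ŷ) = 31794² · 0.48941981 = 4.9473414 × 10^8.
SE(Ŷ) = √(4.9473414 × 10^8) = 22243.

22243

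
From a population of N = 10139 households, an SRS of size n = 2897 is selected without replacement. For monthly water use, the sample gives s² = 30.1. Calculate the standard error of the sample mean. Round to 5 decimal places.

0.08615

Under SRS without replacement, Var(ȳ) = (1 − f)·s²/n with f = n/N = 2897/10139 = 0.28572838.
Var(ȳ) = (1 − 0.28572838)·30.1/2897 = 0.71427162·0.010390059 = 0.0074213241.
SE(ȳ) = √(0.0074213241) = 0.08615.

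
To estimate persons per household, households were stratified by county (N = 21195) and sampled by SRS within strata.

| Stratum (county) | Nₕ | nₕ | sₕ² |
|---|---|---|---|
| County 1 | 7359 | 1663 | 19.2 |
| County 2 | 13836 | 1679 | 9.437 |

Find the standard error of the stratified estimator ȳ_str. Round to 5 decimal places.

0.05641

Var(ȳ_str) = Σₕ Wₕ²(1 − fₕ)sₕ²/nₕ with Wₕ = Nₕ/N, N = 21195.
County 1: Wₕ = 0.34720453; term = 0.34720453²·(1 − 0.22598179)·19.2/1663 = 0.0010772858.
County 2: Wₕ = 0.65279547; term = 0.65279547²·(1 − 0.12135010)·9.437/1679 = 0.0021045216.
Sum = 0.0031818074.
SE = √(0.0031818074) = 0.05641.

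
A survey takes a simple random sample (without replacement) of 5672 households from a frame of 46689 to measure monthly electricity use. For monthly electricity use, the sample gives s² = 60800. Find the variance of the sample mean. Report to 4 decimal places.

9.4171

Under SRS without replacement, Var(ȳ) = (1 − f)·s²/n with f = n/N = 5672/46689 = 0.12148472.
Var(ȳ) = (1 − 0.12148472)·60800/5672 = 0.87851528·10.719323 = 9.4170891.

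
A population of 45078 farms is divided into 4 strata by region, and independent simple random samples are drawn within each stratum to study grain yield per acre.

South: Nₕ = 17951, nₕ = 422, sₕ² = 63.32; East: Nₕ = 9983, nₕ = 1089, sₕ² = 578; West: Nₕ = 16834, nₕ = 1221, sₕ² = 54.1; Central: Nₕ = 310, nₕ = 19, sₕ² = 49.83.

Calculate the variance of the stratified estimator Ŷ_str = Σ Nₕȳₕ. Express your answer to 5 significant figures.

1.0622 × 10^8

Var(Ŷ_str) = Σₕ Nₕ²(1 − fₕ)sₕ²/nₕ.
South: 17951²·(1 − 422/17951)·63.32/422 = 4.7214375 × 10^7.
East: 9983²·(1 − 1089/9983)·578/1089 = 4.7125737 × 10^7.
West: 16834²·(1 − 1221/16834)·54.1/1221 = 1.1645423 × 10^7.
Central: 310²·(1 − 19/310)·49.83/19 = 236587.59.
Sum = 1.0622212 × 10^8.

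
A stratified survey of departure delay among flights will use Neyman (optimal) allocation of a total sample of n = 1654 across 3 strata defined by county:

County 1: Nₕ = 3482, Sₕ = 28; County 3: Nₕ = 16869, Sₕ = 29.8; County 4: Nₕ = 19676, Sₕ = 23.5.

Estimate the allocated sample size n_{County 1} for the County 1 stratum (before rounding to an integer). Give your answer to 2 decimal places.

151.76

Neyman allocation: nₕ = n·NₕSₕ / Σⱼ NⱼSⱼ.
Σ NⱼSⱼ = 3482·28 + 16869·29.8 + 19676·23.5 = 1.0625782 × 10^6.
n_{County 1} = 1654·3482·28 / (1.0625782 × 10^6) = 151.76.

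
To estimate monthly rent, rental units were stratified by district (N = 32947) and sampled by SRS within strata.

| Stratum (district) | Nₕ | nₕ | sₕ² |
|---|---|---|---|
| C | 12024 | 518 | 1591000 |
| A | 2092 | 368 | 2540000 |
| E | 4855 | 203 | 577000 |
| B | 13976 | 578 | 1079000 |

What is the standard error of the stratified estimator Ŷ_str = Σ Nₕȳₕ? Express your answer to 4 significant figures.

Var(Ŷ_str) = Σₕ Nₕ²(1 − fₕ)sₕ²/nₕ.
C: 12024²·(1 − 518/12024)·1591000/518 = 4.2492644 × 10^11.
A: 2092²·(1 − 368/2092)·2540000/368 = 2.4893436 × 10^10.
E: 4855²·(1 − 203/4855)·577000/203 = 6.419611 × 10^10.
B: 13976²·(1 − 578/13976)·1079000/578 = 3.4955577 × 10^11.
Sum = 8.6357176 × 10^11.
SE = √(8.6357176 × 10^11) = 929300.

929300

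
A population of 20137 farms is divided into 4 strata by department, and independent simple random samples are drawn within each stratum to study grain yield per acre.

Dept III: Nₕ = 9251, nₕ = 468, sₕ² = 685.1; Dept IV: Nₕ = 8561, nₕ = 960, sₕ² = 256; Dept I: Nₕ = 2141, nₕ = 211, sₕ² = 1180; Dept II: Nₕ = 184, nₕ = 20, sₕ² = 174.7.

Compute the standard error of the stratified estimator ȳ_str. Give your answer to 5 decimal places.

Var(ȳ_str) = Σₕ Wₕ²(1 − fₕ)sₕ²/nₕ with Wₕ = Nₕ/N, N = 20137.
Dept III: Wₕ = 0.45940309; term = 0.45940309²·(1 − 0.05058913)·685.1/468 = 0.29332572.
Dept IV: Wₕ = 0.42513781; term = 0.42513781²·(1 − 0.11213643)·256/960 = 0.042793166.
Dept I: Wₕ = 0.10632170; term = 0.10632170²·(1 − 0.09855208)·1180/211 = 0.056988075.
Dept II: Wₕ = 0.00913741; term = 0.00913741²·(1 − 0.10869565)·174.7/20 = 6.5003245 × 10^-4.
Sum = 0.39375699.
SE = √(0.39375699) = 0.62750.

0.62750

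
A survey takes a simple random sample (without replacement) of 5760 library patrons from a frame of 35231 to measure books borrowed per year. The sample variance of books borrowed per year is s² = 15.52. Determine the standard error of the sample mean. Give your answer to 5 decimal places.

0.04748

Under SRS without replacement, Var(ȳ) = (1 − f)·s²/n with f = n/N = 5760/35231 = 0.16349238.
Var(ȳ) = (1 − 0.16349238)·15.52/5760 = 0.83650762·0.0026944444 = 0.0022539233.
SE(ȳ) = √(0.0022539233) = 0.04748.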